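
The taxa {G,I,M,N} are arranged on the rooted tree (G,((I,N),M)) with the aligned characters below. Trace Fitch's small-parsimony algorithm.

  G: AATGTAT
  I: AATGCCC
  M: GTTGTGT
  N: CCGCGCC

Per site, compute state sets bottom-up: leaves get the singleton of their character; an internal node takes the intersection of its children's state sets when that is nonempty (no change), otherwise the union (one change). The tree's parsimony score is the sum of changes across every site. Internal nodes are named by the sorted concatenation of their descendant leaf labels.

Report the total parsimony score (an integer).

site 0, node IN: I={A} ∪ N={C} → {A,C} (+1)
site 0, node IMN: IN={A,C} ∪ M={G} → {A,C,G} (+1)
site 0, node GIMN: G={A} ∩ IMN={A,C,G} → {A} (+0)
site 1, node IN: I={A} ∪ N={C} → {A,C} (+1)
site 1, node IMN: IN={A,C} ∪ M={T} → {A,C,T} (+1)
site 1, node GIMN: G={A} ∩ IMN={A,C,T} → {A} (+0)
site 2, node IN: I={T} ∪ N={G} → {G,T} (+1)
site 2, node IMN: IN={G,T} ∩ M={T} → {T} (+0)
site 2, node GIMN: G={T} ∩ IMN={T} → {T} (+0)
site 3, node IN: I={G} ∪ N={C} → {C,G} (+1)
site 3, node IMN: IN={C,G} ∩ M={G} → {G} (+0)
site 3, node GIMN: G={G} ∩ IMN={G} → {G} (+0)
site 4, node IN: I={C} ∪ N={G} → {C,G} (+1)
site 4, node IMN: IN={C,G} ∪ M={T} → {C,G,T} (+1)
site 4, node GIMN: G={T} ∩ IMN={C,G,T} → {T} (+0)
site 5, node IN: I={C} ∩ N={C} → {C} (+0)
site 5, node IMN: IN={C} ∪ M={G} → {C,G} (+1)
site 5, node GIMN: G={A} ∪ IMN={C,G} → {A,C,G} (+1)
site 6, node IN: I={C} ∩ N={C} → {C} (+0)
site 6, node IMN: IN={C} ∪ M={T} → {C,T} (+1)
site 6, node GIMN: G={T} ∩ IMN={C,T} → {T} (+0)
per-site changes: [2, 2, 1, 1, 2, 2, 1]; total = 11

11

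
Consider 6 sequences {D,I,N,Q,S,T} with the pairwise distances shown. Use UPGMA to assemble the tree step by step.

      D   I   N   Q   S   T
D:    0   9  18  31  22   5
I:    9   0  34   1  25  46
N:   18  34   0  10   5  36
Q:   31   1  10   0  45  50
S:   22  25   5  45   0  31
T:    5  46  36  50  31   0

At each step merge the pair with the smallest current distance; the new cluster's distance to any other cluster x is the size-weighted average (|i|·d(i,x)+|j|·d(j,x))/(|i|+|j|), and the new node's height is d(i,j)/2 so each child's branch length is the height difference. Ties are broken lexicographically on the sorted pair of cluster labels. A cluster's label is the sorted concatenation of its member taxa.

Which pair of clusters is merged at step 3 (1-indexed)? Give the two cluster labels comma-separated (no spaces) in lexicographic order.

iteration 1: select I,Q (d=1); attach at lengths (1/2, 1/2); label the merged cluster IQ
  updated: d(D,IQ)=20, d(IQ,N)=22, d(IQ,S)=35, d(IQ,T)=48
iteration 2: select D,T (d=5); attach at lengths (5/2, 5/2); label the merged cluster DT
  updated: d(DT,IQ)=34, d(DT,N)=27, d(DT,S)=53/2
iteration 3: select N,S (d=5); attach at lengths (5/2, 5/2); label the merged cluster NS
  updated: d(DT,NS)=107/4, d(IQ,NS)=57/2
iteration 4: select DT,NS (d=107/4); attach at lengths (87/8, 87/8); label the merged cluster DNST
  updated: d(DNST,IQ)=125/4
iteration 5: select DNST,IQ (d=125/4); attach at lengths (9/4, 121/8); label the merged cluster DINQST
final tree: (((D:5/2,T:5/2):87/8,(N:5/2,S:5/2):87/8):9/4,(I:1/2,Q:1/2):121/8)
total length: 401/8

N,S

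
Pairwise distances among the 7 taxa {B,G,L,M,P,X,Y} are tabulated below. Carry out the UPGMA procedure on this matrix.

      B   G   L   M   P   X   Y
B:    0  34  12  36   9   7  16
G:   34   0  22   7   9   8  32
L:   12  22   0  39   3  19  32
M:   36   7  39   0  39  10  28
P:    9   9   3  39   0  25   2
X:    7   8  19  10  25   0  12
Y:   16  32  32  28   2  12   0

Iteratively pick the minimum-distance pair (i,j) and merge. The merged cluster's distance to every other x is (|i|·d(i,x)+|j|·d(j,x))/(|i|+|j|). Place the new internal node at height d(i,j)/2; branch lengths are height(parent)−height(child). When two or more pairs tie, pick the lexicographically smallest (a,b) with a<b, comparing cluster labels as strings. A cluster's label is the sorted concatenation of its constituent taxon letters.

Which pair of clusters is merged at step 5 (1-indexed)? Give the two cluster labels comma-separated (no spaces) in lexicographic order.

step 1: merge (P,Y) at d=2; branch lengths P→1, Y→1; new cluster PY
  updated: d(B,PY)=25/2, d(G,PY)=41/2, d(L,PY)=35/2, d(M,PY)=67/2, d(PY,X)=37/2
step 2: merge (B,X) at d=7; branch lengths B→7/2, X→7/2; new cluster BX
  updated: d(BX,G)=21, d(BX,L)=31/2, d(BX,M)=23, d(BX,PY)=31/2
step 3: merge (G,M) at d=7; branch lengths G→7/2, M→7/2; new cluster GM
  updated: d(BX,GM)=22, d(GM,L)=61/2, d(GM,PY)=27
step 4: merge (BX,L) at d=31/2; branch lengths BX→17/4, L→31/4; new cluster BLX
  updated: d(BLX,GM)=149/6, d(BLX,PY)=97/6
step 5: merge (BLX,PY) at d=97/6; branch lengths BLX→1/3, PY→85/12; new cluster BLPXY
  updated: d(BLPXY,GM)=257/10
step 6: merge (BLPXY,GM) at d=257/10; branch lengths BLPXY→143/30, GM→187/20; new cluster BGLMPXY
final tree: ((((B:7/2,X:7/2):17/4,L:31/4):1/3,(P:1,Y:1):85/12):143/30,(G:7/2,M:7/2):187/20)
total length: 743/15

BLX,PY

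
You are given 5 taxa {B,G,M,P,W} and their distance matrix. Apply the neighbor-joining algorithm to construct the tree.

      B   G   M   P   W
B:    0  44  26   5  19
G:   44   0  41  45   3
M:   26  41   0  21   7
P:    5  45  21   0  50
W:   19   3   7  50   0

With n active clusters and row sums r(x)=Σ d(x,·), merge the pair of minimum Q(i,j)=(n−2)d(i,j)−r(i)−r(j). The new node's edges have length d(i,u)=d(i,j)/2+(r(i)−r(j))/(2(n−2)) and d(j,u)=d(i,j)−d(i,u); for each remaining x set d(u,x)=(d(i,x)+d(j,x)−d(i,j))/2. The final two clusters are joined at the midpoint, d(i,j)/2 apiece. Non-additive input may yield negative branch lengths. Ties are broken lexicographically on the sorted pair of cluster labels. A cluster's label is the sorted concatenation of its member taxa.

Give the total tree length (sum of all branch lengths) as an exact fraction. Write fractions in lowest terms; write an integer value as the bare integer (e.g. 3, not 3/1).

step 1: merge (G,W) at d=3, Q=-203; branch lengths G→21/2, W→-15/2; new cluster GW
  updated: d(B,GW)=30, d(GW,M)=45/2, d(GW,P)=46
step 2: merge (B,P) at d=5, Q=-123; branch lengths B→-1/4, P→21/4; new cluster BP
  updated: d(BP,GW)=71/2, d(BP,M)=21
step 3: merge (BP,GW) at d=71/2, Q=-79; branch lengths BP→17, GW→37/2; new cluster BGPW
  updated: d(BGPW,M)=4
step 4: merge (BGPW,M) at d=4; branch lengths BGPW→2, M→2; new cluster BGMPW
final tree: (((B:-1/4,P:21/4):17,(G:21/2,W:-15/2):37/2):2,M:2)
total length: 95/2

95/2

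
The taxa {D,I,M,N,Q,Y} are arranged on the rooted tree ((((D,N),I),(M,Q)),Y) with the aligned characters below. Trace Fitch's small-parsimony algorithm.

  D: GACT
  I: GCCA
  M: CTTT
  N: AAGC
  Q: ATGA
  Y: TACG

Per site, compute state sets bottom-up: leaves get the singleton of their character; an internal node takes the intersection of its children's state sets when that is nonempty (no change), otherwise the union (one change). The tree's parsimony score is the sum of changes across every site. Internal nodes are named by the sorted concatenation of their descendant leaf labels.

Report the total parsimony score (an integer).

site 0, node DN: D={G} ∪ N={A} → {A,G} (+1)
site 0, node DIN: DN={A,G} ∩ I={G} → {G} (+0)
site 0, node MQ: M={C} ∪ Q={A} → {A,C} (+1)
site 0, node DIMNQ: DIN={G} ∪ MQ={A,C} → {A,C,G} (+1)
site 0, node DIMNQY: DIMNQ={A,C,G} ∪ Y={T} → {A,C,G,T} (+1)
site 1, node DN: D={A} ∩ N={A} → {A} (+0)
site 1, node DIN: DN={A} ∪ I={C} → {A,C} (+1)
site 1, node MQ: M={T} ∩ Q={T} → {T} (+0)
site 1, node DIMNQ: DIN={A,C} ∪ MQ={T} → {A,C,T} (+1)
site 1, node DIMNQY: DIMNQ={A,C,T} ∩ Y={A} → {A} (+0)
site 2, node DN: D={C} ∪ N={G} → {C,G} (+1)
site 2, node DIN: DN={C,G} ∩ I={C} → {C} (+0)
site 2, node MQ: M={T} ∪ Q={G} → {G,T} (+1)
site 2, node DIMNQ: DIN={C} ∪ MQ={G,T} → {C,G,T} (+1)
site 2, node DIMNQY: DIMNQ={C,G,T} ∩ Y={C} → {C} (+0)
site 3, node DN: D={T} ∪ N={C} → {C,T} (+1)
site 3, node DIN: DN={C,T} ∪ I={A} → {A,C,T} (+1)
site 3, node MQ: M={T} ∪ Q={A} → {A,T} (+1)
site 3, node DIMNQ: DIN={A,C,T} ∩ MQ={A,T} → {A,T} (+0)
site 3, node DIMNQY: DIMNQ={A,T} ∪ Y={G} → {A,G,T} (+1)
per-site changes: [4, 2, 3, 4]; total = 13

13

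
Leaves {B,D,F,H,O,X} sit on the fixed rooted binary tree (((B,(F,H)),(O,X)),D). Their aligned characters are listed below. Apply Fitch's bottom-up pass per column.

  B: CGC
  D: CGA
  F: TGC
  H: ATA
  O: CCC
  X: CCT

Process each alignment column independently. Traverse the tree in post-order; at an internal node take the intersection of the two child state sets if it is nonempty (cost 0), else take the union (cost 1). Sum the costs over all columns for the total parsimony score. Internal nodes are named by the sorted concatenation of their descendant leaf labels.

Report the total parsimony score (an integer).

7

site 0, node FH: F={T} ∪ H={A} → {A,T} (+1)
site 0, node BFH: B={C} ∪ FH={A,T} → {A,C,T} (+1)
site 0, node OX: O={C} ∩ X={C} → {C} (+0)
site 0, node BFHOX: BFH={A,C,T} ∩ OX={C} → {C} (+0)
site 0, node BDFHOX: BFHOX={C} ∩ D={C} → {C} (+0)
site 1, node FH: F={G} ∪ H={T} → {G,T} (+1)
site 1, node BFH: B={G} ∩ FH={G,T} → {G} (+0)
site 1, node OX: O={C} ∩ X={C} → {C} (+0)
site 1, node BFHOX: BFH={G} ∪ OX={C} → {C,G} (+1)
site 1, node BDFHOX: BFHOX={C,G} ∩ D={G} → {G} (+0)
site 2, node FH: F={C} ∪ H={A} → {A,C} (+1)
site 2, node BFH: B={C} ∩ FH={A,C} → {C} (+0)
site 2, node OX: O={C} ∪ X={T} → {C,T} (+1)
site 2, node BFHOX: BFH={C} ∩ OX={C,T} → {C} (+0)
site 2, node BDFHOX: BFHOX={C} ∪ D={A} → {A,C} (+1)
per-site changes: [2, 2, 3]; total = 7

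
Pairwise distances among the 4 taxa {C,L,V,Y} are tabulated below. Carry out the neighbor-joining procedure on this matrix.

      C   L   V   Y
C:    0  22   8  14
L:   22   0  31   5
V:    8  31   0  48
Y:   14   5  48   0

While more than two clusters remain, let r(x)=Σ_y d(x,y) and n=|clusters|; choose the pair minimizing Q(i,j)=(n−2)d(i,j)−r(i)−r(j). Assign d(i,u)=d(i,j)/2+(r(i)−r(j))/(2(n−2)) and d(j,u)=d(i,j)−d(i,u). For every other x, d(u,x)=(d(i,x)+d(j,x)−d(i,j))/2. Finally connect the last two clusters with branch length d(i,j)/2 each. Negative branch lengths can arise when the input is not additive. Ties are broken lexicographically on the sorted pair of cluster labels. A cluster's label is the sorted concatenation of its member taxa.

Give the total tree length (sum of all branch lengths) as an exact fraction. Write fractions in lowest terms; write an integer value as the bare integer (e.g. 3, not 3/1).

step 1: merge (C,V) at d=8, Q=-115; branch lengths C→-27/4, V→59/4; new cluster CV
  updated: d(CV,L)=45/2, d(CV,Y)=27
step 2: merge (CV,L) at d=45/2, Q=-109/2; branch lengths CV→89/4, L→1/4; new cluster CLV
  updated: d(CLV,Y)=19/4
step 3: merge (CLV,Y) at d=19/4; branch lengths CLV→19/8, Y→19/8; new cluster CLVY
final tree: (((C:-27/4,V:59/4):89/4,L:1/4):19/8,Y:19/8)
total length: 141/4

141/4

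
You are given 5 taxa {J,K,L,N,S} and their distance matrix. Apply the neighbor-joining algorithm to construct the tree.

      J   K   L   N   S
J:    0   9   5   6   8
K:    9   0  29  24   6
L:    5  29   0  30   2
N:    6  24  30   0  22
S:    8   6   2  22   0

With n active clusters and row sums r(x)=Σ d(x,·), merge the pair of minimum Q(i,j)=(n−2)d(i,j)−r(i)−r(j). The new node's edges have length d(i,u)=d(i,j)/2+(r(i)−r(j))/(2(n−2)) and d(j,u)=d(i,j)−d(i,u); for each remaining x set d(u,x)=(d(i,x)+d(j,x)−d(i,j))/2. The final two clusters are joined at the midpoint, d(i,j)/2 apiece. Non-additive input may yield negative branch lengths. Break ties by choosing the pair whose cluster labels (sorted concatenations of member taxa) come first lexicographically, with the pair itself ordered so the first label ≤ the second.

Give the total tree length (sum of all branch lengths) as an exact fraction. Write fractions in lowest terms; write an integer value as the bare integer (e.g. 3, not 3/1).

1. join L+S (d=2, Q=-98) ⇒ LS; edges |L|=17/3, |S|=-11/3
  updated: d(J,LS)=11/2, d(K,LS)=33/2, d(LS,N)=25
2. join J+N (d=6, Q=-127/2) ⇒ JN; edges |J|=-45/8, |N|=93/8
  updated: d(JN,K)=27/2, d(JN,LS)=49/4
3. join JN+K (d=27/2, Q=-169/4) ⇒ JKN; edges |JN|=37/8, |K|=71/8
  updated: d(JKN,LS)=61/8
4. join JKN+LS (d=61/8) ⇒ JKLNS; edges |JKN|=61/16, |LS|=61/16
final tree: (((J:-45/8,N:93/8):37/8,K:71/8):61/16,(L:17/3,S:-11/3):61/16)
total length: 233/8

233/8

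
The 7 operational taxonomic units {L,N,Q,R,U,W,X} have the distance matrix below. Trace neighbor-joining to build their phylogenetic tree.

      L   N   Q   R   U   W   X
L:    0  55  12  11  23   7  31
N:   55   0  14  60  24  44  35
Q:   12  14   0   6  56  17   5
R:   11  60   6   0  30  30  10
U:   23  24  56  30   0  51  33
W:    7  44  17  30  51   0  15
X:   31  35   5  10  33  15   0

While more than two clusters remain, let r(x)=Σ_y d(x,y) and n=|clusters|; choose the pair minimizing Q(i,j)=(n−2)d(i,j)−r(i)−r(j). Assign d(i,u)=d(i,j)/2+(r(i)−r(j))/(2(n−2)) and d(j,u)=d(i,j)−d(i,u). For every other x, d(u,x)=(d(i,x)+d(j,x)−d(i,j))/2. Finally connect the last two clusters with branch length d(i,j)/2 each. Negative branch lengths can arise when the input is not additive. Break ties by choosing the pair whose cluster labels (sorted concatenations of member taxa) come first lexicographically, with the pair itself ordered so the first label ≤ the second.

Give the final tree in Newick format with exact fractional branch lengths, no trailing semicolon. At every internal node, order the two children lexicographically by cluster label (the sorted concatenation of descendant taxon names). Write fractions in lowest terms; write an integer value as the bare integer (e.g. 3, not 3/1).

(((((L:23/16,W:89/16):211/24,(N:27/2,U:21/2):455/24):13/4,X:29/8):7/8,Q:-1/4):25/8,R:25/8)

iteration 1: select N,U (d=24, Q=-329); attach at lengths (27/2, 21/2); label the merged cluster NU
  updated: d(L,NU)=27, d(NU,Q)=23, d(NU,R)=33, d(NU,W)=71/2, d(NU,X)=22
iteration 2: select L,W (d=7, Q=-329/2); attach at lengths (23/16, 89/16); label the merged cluster LW
  updated: d(LW,NU)=111/4, d(LW,Q)=11, d(LW,R)=17, d(LW,X)=39/2
iteration 3: select LW,NU (d=111/4, Q=-391/4); attach at lengths (211/24, 455/24); label the merged cluster LNUW
  updated: d(LNUW,Q)=25/8, d(LNUW,R)=89/8, d(LNUW,X)=55/8
iteration 4: select LNUW,X (d=55/8, Q=-117/4); attach at lengths (13/4, 29/8); label the merged cluster LNUWX
  updated: d(LNUWX,Q)=5/8, d(LNUWX,R)=57/8
iteration 5: select LNUWX,Q (d=5/8, Q=-55/4); attach at lengths (7/8, -1/4); label the merged cluster LNQUWX
  updated: d(LNQUWX,R)=25/4
iteration 6: select LNQUWX,R (d=25/4); attach at lengths (25/8, 25/8); label the merged cluster LNQRUWX
final tree: (((((L:23/16,W:89/16):211/24,(N:27/2,U:21/2):455/24):13/4,X:29/8):7/8,Q:-1/4):25/8,R:25/8)
total length: 145/2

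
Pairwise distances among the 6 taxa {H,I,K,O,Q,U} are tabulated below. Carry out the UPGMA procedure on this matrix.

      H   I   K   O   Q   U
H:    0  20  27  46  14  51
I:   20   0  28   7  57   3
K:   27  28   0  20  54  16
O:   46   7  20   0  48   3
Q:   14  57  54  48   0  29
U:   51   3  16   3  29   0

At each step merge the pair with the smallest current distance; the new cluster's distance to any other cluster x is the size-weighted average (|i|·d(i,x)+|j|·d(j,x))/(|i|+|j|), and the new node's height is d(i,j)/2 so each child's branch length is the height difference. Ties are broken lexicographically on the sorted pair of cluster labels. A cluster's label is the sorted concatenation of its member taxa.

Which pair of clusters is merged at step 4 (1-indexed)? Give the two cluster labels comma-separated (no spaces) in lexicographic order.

IOU,K

iteration 1: select I,U (d=3); attach at lengths (3/2, 3/2); label the merged cluster IU
  updated: d(H,IU)=71/2, d(IU,K)=22, d(IU,O)=5, d(IU,Q)=43
iteration 2: select IU,O (d=5); attach at lengths (1, 5/2); label the merged cluster IOU
  updated: d(H,IOU)=39, d(IOU,K)=64/3, d(IOU,Q)=134/3
iteration 3: select H,Q (d=14); attach at lengths (7, 7); label the merged cluster HQ
  updated: d(HQ,IOU)=251/6, d(HQ,K)=81/2
iteration 4: select IOU,K (d=64/3); attach at lengths (49/6, 32/3); label the merged cluster IKOU
  updated: d(HQ,IKOU)=83/2
iteration 5: select HQ,IKOU (d=83/2); attach at lengths (55/4, 121/12); label the merged cluster HIKOQU
final tree: ((H:7,Q:7):55/4,(((I:3/2,U:3/2):1,O:5/2):49/6,K:32/3):121/12)
total length: 379/6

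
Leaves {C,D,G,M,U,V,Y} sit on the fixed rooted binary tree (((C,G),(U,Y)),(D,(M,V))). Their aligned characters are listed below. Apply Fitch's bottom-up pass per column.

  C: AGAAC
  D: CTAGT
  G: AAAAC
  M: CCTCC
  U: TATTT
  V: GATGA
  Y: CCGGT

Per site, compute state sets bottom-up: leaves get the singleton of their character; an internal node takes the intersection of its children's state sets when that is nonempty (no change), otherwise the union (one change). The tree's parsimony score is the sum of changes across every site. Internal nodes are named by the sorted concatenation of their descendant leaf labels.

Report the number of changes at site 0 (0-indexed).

CG@0: {A} ∩ {A} = {A} (intersection, +0)
UY@0: {T} ∪ {C} = {C,T} (union, +1)
CGUY@0: {A} ∪ {C,T} = {A,C,T} (union, +1)
MV@0: {C} ∪ {G} = {C,G} (union, +1)
DMV@0: {C} ∩ {C,G} = {C} (intersection, +0)
CDGMUVY@0: {A,C,T} ∩ {C} = {C} (intersection, +0)
CG@1: {G} ∪ {A} = {A,G} (union, +1)
UY@1: {A} ∪ {C} = {A,C} (union, +1)
CGUY@1: {A,G} ∩ {A,C} = {A} (intersection, +0)
MV@1: {C} ∪ {A} = {A,C} (union, +1)
DMV@1: {T} ∪ {A,C} = {A,C,T} (union, +1)
CDGMUVY@1: {A} ∩ {A,C,T} = {A} (intersection, +0)
CG@2: {A} ∩ {A} = {A} (intersection, +0)
UY@2: {T} ∪ {G} = {G,T} (union, +1)
CGUY@2: {A} ∪ {G,T} = {A,G,T} (union, +1)
MV@2: {T} ∩ {T} = {T} (intersection, +0)
DMV@2: {A} ∪ {T} = {A,T} (union, +1)
CDGMUVY@2: {A,G,T} ∩ {A,T} = {A,T} (intersection, +0)
CG@3: {A} ∩ {A} = {A} (intersection, +0)
UY@3: {T} ∪ {G} = {G,T} (union, +1)
CGUY@3: {A} ∪ {G,T} = {A,G,T} (union, +1)
MV@3: {C} ∪ {G} = {C,G} (union, +1)
DMV@3: {G} ∩ {C,G} = {G} (intersection, +0)
CDGMUVY@3: {A,G,T} ∩ {G} = {G} (intersection, +0)
CG@4: {C} ∩ {C} = {C} (intersection, +0)
UY@4: {T} ∩ {T} = {T} (intersection, +0)
CGUY@4: {C} ∪ {T} = {C,T} (union, +1)
MV@4: {C} ∪ {A} = {A,C} (union, +1)
DMV@4: {T} ∪ {A,C} = {A,C,T} (union, +1)
CDGMUVY@4: {C,T} ∩ {A,C,T} = {C,T} (intersection, +0)
per-site changes: [3, 4, 3, 3, 3]; total = 16

3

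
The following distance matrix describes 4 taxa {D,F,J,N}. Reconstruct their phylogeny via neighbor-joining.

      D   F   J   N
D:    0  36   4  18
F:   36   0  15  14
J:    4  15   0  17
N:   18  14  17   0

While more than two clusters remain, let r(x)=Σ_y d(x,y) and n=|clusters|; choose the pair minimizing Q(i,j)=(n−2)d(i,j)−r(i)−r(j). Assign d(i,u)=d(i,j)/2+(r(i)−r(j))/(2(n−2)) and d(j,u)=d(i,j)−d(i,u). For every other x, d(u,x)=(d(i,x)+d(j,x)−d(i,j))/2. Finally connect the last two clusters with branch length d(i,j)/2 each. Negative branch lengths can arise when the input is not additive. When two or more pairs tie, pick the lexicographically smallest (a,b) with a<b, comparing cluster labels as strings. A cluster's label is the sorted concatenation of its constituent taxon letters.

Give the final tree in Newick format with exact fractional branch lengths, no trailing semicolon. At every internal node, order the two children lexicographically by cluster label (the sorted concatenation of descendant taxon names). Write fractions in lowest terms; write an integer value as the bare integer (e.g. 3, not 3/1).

1. join D+J (d=4, Q=-86) ⇒ DJ; edges |D|=15/2, |J|=-7/2
  updated: d(DJ,F)=47/2, d(DJ,N)=31/2
2. join DJ+F (d=47/2, Q=-53) ⇒ DFJ; edges |DJ|=25/2, |F|=11
  updated: d(DFJ,N)=3
3. join DFJ+N (d=3) ⇒ DFJN; edges |DFJ|=3/2, |N|=3/2
final tree: (((D:15/2,J:-7/2):25/2,F:11):3/2,N:3/2)
total length: 61/2

(((D:15/2,J:-7/2):25/2,F:11):3/2,N:3/2)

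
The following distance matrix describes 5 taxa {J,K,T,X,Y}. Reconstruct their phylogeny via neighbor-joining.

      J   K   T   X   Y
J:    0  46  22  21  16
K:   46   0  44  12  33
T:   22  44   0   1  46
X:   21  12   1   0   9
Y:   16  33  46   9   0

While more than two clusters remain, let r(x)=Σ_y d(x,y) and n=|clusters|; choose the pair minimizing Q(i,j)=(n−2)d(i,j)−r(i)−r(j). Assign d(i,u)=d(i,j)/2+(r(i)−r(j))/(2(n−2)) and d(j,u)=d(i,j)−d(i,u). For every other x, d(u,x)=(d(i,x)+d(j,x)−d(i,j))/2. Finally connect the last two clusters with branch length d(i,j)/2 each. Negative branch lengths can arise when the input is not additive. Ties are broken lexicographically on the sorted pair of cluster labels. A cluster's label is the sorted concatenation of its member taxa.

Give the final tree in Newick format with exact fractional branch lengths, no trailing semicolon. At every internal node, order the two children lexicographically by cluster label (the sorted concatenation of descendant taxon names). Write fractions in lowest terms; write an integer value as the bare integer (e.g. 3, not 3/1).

1. join J+Y (d=16, Q=-161) ⇒ JY; edges |J|=49/6, |Y|=47/6
  updated: d(JY,K)=63/2, d(JY,T)=26, d(JY,X)=7
2. join JY+K (d=63/2, Q=-89) ⇒ JKY; edges |JY|=10, |K|=43/2
  updated: d(JKY,T)=77/4, d(JKY,X)=-25/4
3. join JKY+T (d=77/4, Q=-14) ⇒ JKTY; edges |JKY|=6, |T|=53/4
  updated: d(JKTY,X)=-49/4
4. join JKTY+X (d=-49/4) ⇒ JKTXY; edges |JKTY|=-49/8, |X|=-49/8
final tree: ((((J:49/6,Y:47/6):10,K:43/2):6,T:53/4):-49/8,X:-49/8)
total length: 109/2

((((J:49/6,Y:47/6):10,K:43/2):6,T:53/4):-49/8,X:-49/8)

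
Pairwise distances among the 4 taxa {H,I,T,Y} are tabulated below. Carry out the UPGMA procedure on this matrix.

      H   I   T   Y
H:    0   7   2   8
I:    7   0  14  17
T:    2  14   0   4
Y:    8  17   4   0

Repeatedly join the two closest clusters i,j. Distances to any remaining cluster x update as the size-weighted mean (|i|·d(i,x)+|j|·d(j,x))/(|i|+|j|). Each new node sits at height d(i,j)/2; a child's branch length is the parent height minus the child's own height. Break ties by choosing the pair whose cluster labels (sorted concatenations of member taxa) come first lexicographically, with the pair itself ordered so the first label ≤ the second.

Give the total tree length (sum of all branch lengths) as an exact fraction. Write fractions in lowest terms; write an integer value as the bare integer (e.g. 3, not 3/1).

1. join H+T (d=2) ⇒ HT; edges |H|=1, |T|=1
  updated: d(HT,I)=21/2, d(HT,Y)=6
2. join HT+Y (d=6) ⇒ HTY; edges |HT|=2, |Y|=3
  updated: d(HTY,I)=38/3
3. join HTY+I (d=38/3) ⇒ HITY; edges |HTY|=10/3, |I|=19/3
final tree: (((H:1,T:1):2,Y:3):10/3,I:19/3)
total length: 50/3

50/3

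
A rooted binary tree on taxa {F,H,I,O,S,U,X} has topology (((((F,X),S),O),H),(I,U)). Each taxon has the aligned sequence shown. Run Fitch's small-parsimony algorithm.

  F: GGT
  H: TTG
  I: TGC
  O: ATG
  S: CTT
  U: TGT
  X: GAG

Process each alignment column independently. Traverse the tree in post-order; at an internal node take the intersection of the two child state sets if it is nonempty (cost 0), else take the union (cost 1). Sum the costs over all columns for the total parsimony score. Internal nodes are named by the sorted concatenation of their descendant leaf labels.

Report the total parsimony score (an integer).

site 0, node FX: F={G} ∩ X={G} → {G} (+0)
site 0, node FSX: FX={G} ∪ S={C} → {C,G} (+1)
site 0, node FOSX: FSX={C,G} ∪ O={A} → {A,C,G} (+1)
site 0, node FHOSX: FOSX={A,C,G} ∪ H={T} → {A,C,G,T} (+1)
site 0, node IU: I={T} ∩ U={T} → {T} (+0)
site 0, node FHIOSUX: FHOSX={A,C,G,T} ∩ IU={T} → {T} (+0)
site 1, node FX: F={G} ∪ X={A} → {A,G} (+1)
site 1, node FSX: FX={A,G} ∪ S={T} → {A,G,T} (+1)
site 1, node FOSX: FSX={A,G,T} ∩ O={T} → {T} (+0)
site 1, node FHOSX: FOSX={T} ∩ H={T} → {T} (+0)
site 1, node IU: I={G} ∩ U={G} → {G} (+0)
site 1, node FHIOSUX: FHOSX={T} ∪ IU={G} → {G,T} (+1)
site 2, node FX: F={T} ∪ X={G} → {G,T} (+1)
site 2, node FSX: FX={G,T} ∩ S={T} → {T} (+0)
site 2, node FOSX: FSX={T} ∪ O={G} → {G,T} (+1)
site 2, node FHOSX: FOSX={G,T} ∩ H={G} → {G} (+0)
site 2, node IU: I={C} ∪ U={T} → {C,T} (+1)
site 2, node FHIOSUX: FHOSX={G} ∪ IU={C,T} → {C,G,T} (+1)
per-site changes: [3, 3, 4]; total = 10

10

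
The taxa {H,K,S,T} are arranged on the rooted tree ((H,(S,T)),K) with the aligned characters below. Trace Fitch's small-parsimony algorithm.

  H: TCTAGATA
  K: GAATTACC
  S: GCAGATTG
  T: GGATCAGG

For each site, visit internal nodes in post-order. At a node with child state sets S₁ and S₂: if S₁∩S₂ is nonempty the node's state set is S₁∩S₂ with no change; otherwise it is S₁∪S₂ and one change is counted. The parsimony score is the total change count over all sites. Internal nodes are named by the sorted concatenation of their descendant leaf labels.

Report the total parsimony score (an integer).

14

site 0, node ST: S={G} ∩ T={G} → {G} (+0)
site 0, node HST: H={T} ∪ ST={G} → {G,T} (+1)
site 0, node HKST: HST={G,T} ∩ K={G} → {G} (+0)
site 1, node ST: S={C} ∪ T={G} → {C,G} (+1)
site 1, node HST: H={C} ∩ ST={C,G} → {C} (+0)
site 1, node HKST: HST={C} ∪ K={A} → {A,C} (+1)
site 2, node ST: S={A} ∩ T={A} → {A} (+0)
site 2, node HST: H={T} ∪ ST={A} → {A,T} (+1)
site 2, node HKST: HST={A,T} ∩ K={A} → {A} (+0)
site 3, node ST: S={G} ∪ T={T} → {G,T} (+1)
site 3, node HST: H={A} ∪ ST={G,T} → {A,G,T} (+1)
site 3, node HKST: HST={A,G,T} ∩ K={T} → {T} (+0)
site 4, node ST: S={A} ∪ T={C} → {A,C} (+1)
site 4, node HST: H={G} ∪ ST={A,C} → {A,C,G} (+1)
site 4, node HKST: HST={A,C,G} ∪ K={T} → {A,C,G,T} (+1)
site 5, node ST: S={T} ∪ T={A} → {A,T} (+1)
site 5, node HST: H={A} ∩ ST={A,T} → {A} (+0)
site 5, node HKST: HST={A} ∩ K={A} → {A} (+0)
site 6, node ST: S={T} ∪ T={G} → {G,T} (+1)
site 6, node HST: H={T} ∩ ST={G,T} → {T} (+0)
site 6, node HKST: HST={T} ∪ K={C} → {C,T} (+1)
site 7, node ST: S={G} ∩ T={G} → {G} (+0)
site 7, node HST: H={A} ∪ ST={G} → {A,G} (+1)
site 7, node HKST: HST={A,G} ∪ K={C} → {A,C,G} (+1)
per-site changes: [1, 2, 1, 2, 3, 1, 2, 2]; total = 14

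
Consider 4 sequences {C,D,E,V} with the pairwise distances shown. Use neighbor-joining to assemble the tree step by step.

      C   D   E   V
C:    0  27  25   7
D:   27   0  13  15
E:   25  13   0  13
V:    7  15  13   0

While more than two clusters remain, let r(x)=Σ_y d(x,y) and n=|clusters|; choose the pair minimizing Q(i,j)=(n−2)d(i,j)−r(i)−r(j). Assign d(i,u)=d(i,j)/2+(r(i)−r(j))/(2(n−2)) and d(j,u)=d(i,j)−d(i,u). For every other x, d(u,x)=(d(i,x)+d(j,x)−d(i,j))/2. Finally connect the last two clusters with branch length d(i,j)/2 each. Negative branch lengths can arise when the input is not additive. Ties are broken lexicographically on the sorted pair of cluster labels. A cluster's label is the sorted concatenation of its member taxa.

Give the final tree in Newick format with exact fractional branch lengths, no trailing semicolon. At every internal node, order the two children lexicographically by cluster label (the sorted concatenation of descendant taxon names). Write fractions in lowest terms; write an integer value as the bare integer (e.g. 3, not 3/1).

(((C:19/2,V:-5/2):10,D:15/2):11/4,E:11/4)

iteration 1: select C,V (d=7, Q=-80); attach at lengths (19/2, -5/2); label the merged cluster CV
  updated: d(CV,D)=35/2, d(CV,E)=31/2
iteration 2: select CV,D (d=35/2, Q=-46); attach at lengths (10, 15/2); label the merged cluster CDV
  updated: d(CDV,E)=11/2
iteration 3: select CDV,E (d=11/2); attach at lengths (11/4, 11/4); label the merged cluster CDEV
final tree: (((C:19/2,V:-5/2):10,D:15/2):11/4,E:11/4)
total length: 30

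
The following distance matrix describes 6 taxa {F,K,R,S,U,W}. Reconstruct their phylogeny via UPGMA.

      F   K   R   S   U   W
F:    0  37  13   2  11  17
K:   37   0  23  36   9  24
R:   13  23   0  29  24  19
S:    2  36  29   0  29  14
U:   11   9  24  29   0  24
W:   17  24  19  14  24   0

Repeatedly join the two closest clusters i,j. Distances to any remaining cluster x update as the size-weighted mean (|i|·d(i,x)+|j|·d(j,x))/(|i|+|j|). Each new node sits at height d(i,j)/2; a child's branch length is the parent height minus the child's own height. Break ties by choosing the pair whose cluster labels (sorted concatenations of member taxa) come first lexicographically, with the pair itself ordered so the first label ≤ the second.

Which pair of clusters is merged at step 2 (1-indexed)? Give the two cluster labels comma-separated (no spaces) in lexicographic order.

K,U

iteration 1: select F,S (d=2); attach at lengths (1, 1); label the merged cluster FS
  updated: d(FS,K)=73/2, d(FS,R)=21, d(FS,U)=20, d(FS,W)=31/2
iteration 2: select K,U (d=9); attach at lengths (9/2, 9/2); label the merged cluster KU
  updated: d(FS,KU)=113/4, d(KU,R)=47/2, d(KU,W)=24
iteration 3: select FS,W (d=31/2); attach at lengths (27/4, 31/4); label the merged cluster FSW
  updated: d(FSW,KU)=161/6, d(FSW,R)=61/3
iteration 4: select FSW,R (d=61/3); attach at lengths (29/12, 61/6); label the merged cluster FRSW
  updated: d(FRSW,KU)=26
iteration 5: select FRSW,KU (d=26); attach at lengths (17/6, 17/2); label the merged cluster FKRSUW
final tree: ((((F:1,S:1):27/4,W:31/4):29/12,R:61/6):17/6,(K:9/2,U:9/2):17/2)
total length: 593/12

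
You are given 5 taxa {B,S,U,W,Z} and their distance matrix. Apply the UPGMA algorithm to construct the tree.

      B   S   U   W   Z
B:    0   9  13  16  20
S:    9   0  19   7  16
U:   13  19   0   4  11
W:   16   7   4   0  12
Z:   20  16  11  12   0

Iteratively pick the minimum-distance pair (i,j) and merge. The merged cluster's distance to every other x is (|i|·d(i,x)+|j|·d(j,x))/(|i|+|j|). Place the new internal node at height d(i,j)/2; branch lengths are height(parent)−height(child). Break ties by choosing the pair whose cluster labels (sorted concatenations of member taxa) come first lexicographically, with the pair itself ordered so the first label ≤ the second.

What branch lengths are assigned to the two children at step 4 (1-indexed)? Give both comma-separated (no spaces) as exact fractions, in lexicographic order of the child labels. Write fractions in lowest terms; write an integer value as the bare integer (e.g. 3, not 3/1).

1. join U+W (d=4) ⇒ UW; edges |U|=2, |W|=2
  updated: d(B,UW)=29/2, d(S,UW)=13, d(UW,Z)=23/2
2. join B+S (d=9) ⇒ BS; edges |B|=9/2, |S|=9/2
  updated: d(BS,UW)=55/4, d(BS,Z)=18
3. join UW+Z (d=23/2) ⇒ UWZ; edges |UW|=15/4, |Z|=23/4
  updated: d(BS,UWZ)=91/6
4. join BS+UWZ (d=91/6) ⇒ BSUWZ; edges |BS|=37/12, |UWZ|=11/6
final tree: ((B:9/2,S:9/2):37/12,((U:2,W:2):15/4,Z:23/4):11/6)
total length: 329/12

37/12,11/6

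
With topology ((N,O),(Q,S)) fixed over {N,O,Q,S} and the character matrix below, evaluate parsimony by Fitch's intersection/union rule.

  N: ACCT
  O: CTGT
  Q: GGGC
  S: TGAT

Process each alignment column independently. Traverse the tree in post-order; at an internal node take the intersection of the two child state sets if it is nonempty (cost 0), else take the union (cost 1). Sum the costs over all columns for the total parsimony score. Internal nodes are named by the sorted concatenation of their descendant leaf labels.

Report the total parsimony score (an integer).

8

[col 0] NO: children N:{A}, O:{C} ∪→ {A,C}; cost 1
[col 0] QS: children Q:{G}, S:{T} ∪→ {G,T}; cost 1
[col 0] NOQS: children NO:{A,C}, QS:{G,T} ∪→ {A,C,G,T}; cost 1
[col 1] NO: children N:{C}, O:{T} ∪→ {C,T}; cost 1
[col 1] QS: children Q:{G}, S:{G} ∩→ {G}; cost 0
[col 1] NOQS: children NO:{C,T}, QS:{G} ∪→ {C,G,T}; cost 1
[col 2] NO: children N:{C}, O:{G} ∪→ {C,G}; cost 1
[col 2] QS: children Q:{G}, S:{A} ∪→ {A,G}; cost 1
[col 2] NOQS: children NO:{C,G}, QS:{A,G} ∩→ {G}; cost 0
[col 3] NO: children N:{T}, O:{T} ∩→ {T}; cost 0
[col 3] QS: children Q:{C}, S:{T} ∪→ {C,T}; cost 1
[col 3] NOQS: children NO:{T}, QS:{C,T} ∩→ {T}; cost 0
per-site changes: [3, 2, 2, 1]; total = 8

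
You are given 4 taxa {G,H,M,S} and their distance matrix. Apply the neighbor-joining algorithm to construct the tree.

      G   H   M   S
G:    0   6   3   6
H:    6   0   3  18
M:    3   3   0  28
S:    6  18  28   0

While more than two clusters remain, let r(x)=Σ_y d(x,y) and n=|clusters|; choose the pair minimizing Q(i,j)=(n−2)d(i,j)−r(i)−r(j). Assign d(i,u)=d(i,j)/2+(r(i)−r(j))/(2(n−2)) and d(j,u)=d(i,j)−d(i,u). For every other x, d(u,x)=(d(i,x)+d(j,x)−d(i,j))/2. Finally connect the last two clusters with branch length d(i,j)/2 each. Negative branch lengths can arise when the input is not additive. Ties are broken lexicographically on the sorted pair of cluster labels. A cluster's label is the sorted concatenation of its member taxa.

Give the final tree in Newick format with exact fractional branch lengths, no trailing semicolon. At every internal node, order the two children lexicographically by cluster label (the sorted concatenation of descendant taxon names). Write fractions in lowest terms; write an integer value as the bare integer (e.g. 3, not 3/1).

(((G:-25/4,S:49/4):37/4,H:-1/4):13/8,M:13/8)

step 1: merge (G,S) at d=6, Q=-55; branch lengths G→-25/4, S→49/4; new cluster GS
  updated: d(GS,H)=9, d(GS,M)=25/2
step 2: merge (GS,H) at d=9, Q=-49/2; branch lengths GS→37/4, H→-1/4; new cluster GHS
  updated: d(GHS,M)=13/4
step 3: merge (GHS,M) at d=13/4; branch lengths GHS→13/8, M→13/8; new cluster GHMS
final tree: (((G:-25/4,S:49/4):37/4,H:-1/4):13/8,M:13/8)
total length: 73/4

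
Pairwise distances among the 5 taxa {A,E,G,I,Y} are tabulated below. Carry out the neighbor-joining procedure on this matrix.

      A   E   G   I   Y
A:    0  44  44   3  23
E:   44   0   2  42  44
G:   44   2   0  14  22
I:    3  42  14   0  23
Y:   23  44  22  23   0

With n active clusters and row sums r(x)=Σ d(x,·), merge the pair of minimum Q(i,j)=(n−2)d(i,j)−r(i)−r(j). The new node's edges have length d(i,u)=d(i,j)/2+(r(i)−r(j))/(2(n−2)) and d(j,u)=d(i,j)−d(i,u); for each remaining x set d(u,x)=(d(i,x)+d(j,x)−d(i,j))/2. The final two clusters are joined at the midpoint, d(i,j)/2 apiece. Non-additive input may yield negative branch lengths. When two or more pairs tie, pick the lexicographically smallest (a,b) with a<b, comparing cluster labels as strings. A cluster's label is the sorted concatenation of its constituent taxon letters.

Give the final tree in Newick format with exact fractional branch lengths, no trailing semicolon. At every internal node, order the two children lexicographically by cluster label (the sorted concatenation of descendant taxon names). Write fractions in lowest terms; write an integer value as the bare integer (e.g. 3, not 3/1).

step 1: merge (E,G) at d=2, Q=-208; branch lengths E→28/3, G→-22/3; new cluster EG
  updated: d(A,EG)=43, d(EG,I)=27, d(EG,Y)=32
step 2: merge (A,I) at d=3, Q=-116; branch lengths A→11/2, I→-5/2; new cluster AI
  updated: d(AI,EG)=67/2, d(AI,Y)=43/2
step 3: merge (AI,EG) at d=67/2, Q=-87; branch lengths AI→23/2, EG→22; new cluster AEGI
  updated: d(AEGI,Y)=10
step 4: merge (AEGI,Y) at d=10; branch lengths AEGI→5, Y→5; new cluster AEGIY
final tree: (((A:11/2,I:-5/2):23/2,(E:28/3,G:-22/3):22):5,Y:5)
total length: 97/2

(((A:11/2,I:-5/2):23/2,(E:28/3,G:-22/3):22):5,Y:5)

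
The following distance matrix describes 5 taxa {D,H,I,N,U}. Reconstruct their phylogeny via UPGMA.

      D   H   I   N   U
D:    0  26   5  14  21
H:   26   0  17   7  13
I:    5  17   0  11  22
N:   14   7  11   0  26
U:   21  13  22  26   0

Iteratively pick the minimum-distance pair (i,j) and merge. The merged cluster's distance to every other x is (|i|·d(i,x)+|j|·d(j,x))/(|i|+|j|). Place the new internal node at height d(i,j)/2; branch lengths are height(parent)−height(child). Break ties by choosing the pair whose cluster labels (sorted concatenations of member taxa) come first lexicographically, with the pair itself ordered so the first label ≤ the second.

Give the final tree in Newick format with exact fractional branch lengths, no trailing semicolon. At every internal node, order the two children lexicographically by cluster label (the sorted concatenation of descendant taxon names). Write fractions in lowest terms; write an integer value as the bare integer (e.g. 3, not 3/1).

step 1: merge (D,I) at d=5; branch lengths D→5/2, I→5/2; new cluster DI
  updated: d(DI,H)=43/2, d(DI,N)=25/2, d(DI,U)=43/2
step 2: merge (H,N) at d=7; branch lengths H→7/2, N→7/2; new cluster HN
  updated: d(DI,HN)=17, d(HN,U)=39/2
step 3: merge (DI,HN) at d=17; branch lengths DI→6, HN→5; new cluster DHIN
  updated: d(DHIN,U)=41/2
step 4: merge (DHIN,U) at d=41/2; branch lengths DHIN→7/4, U→41/4; new cluster DHINU
final tree: (((D:5/2,I:5/2):6,(H:7/2,N:7/2):5):7/4,U:41/4)
total length: 35

(((D:5/2,I:5/2):6,(H:7/2,N:7/2):5):7/4,U:41/4)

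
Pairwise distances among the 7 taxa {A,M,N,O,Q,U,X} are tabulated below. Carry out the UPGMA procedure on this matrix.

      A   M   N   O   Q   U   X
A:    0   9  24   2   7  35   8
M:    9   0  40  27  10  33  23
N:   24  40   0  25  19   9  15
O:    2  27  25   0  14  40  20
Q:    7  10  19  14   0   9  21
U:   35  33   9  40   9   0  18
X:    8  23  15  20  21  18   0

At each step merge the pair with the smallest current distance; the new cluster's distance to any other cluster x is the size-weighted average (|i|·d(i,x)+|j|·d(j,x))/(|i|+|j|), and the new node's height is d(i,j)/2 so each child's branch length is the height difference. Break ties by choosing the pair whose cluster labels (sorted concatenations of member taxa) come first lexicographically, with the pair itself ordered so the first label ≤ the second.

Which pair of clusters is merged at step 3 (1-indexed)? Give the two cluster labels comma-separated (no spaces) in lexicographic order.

M,Q

step 1: merge (A,O) at d=2; branch lengths A→1, O→1; new cluster AO
  updated: d(AO,M)=18, d(AO,N)=49/2, d(AO,Q)=21/2, d(AO,U)=75/2, d(AO,X)=14
step 2: merge (N,U) at d=9; branch lengths N→9/2, U→9/2; new cluster NU
  updated: d(AO,NU)=31, d(M,NU)=73/2, d(NU,Q)=14, d(NU,X)=33/2
step 3: merge (M,Q) at d=10; branch lengths M→5, Q→5; new cluster MQ
  updated: d(AO,MQ)=57/4, d(MQ,NU)=101/4, d(MQ,X)=22
step 4: merge (AO,X) at d=14; branch lengths AO→6, X→7; new cluster AOX
  updated: d(AOX,MQ)=101/6, d(AOX,NU)=157/6
step 5: merge (AOX,MQ) at d=101/6; branch lengths AOX→17/12, MQ→41/12; new cluster AMOQX
  updated: d(AMOQX,NU)=129/5
step 6: merge (AMOQX,NU) at d=129/5; branch lengths AMOQX→269/60, NU→42/5; new cluster AMNOQUX
final tree: ((((A:1,O:1):6,X:7):17/12,(M:5,Q:5):41/12):269/60,(N:9/2,U:9/2):42/5)
total length: 3103/60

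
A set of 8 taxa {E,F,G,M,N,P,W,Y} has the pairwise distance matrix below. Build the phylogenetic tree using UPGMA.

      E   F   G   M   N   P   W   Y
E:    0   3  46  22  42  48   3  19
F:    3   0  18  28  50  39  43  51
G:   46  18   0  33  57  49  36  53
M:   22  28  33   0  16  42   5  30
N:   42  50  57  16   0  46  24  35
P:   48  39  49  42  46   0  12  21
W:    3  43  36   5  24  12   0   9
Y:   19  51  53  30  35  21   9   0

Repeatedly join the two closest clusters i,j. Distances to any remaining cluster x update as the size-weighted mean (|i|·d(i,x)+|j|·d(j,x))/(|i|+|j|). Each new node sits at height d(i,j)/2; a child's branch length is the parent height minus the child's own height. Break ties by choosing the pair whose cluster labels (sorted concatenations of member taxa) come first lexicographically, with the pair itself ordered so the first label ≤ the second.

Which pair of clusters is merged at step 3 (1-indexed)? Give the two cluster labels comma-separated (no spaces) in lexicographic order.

MW,Y

step 1: merge (E,F) at d=3; branch lengths E→3/2, F→3/2; new cluster EF
  updated: d(EF,G)=32, d(EF,M)=25, d(EF,N)=46, d(EF,P)=87/2, d(EF,W)=23, d(EF,Y)=35
step 2: merge (M,W) at d=5; branch lengths M→5/2, W→5/2; new cluster MW
  updated: d(EF,MW)=24, d(G,MW)=69/2, d(MW,N)=20, d(MW,P)=27, d(MW,Y)=39/2
step 3: merge (MW,Y) at d=39/2; branch lengths MW→29/4, Y→39/4; new cluster MWY
  updated: d(EF,MWY)=83/3, d(G,MWY)=122/3, d(MWY,N)=25, d(MWY,P)=25
step 4: merge (MWY,N) at d=25; branch lengths MWY→11/4, N→25/2; new cluster MNWY
  updated: d(EF,MNWY)=129/4, d(G,MNWY)=179/4, d(MNWY,P)=121/4
step 5: merge (MNWY,P) at d=121/4; branch lengths MNWY→21/8, P→121/8; new cluster MNPWY
  updated: d(EF,MNPWY)=69/2, d(G,MNPWY)=228/5
step 6: merge (EF,G) at d=32; branch lengths EF→29/2, G→16; new cluster EFG
  updated: d(EFG,MNPWY)=191/5
step 7: merge (EFG,MNPWY) at d=191/5; branch lengths EFG→31/10, MNPWY→159/40; new cluster EFGMNPWY
final tree: (((E:3/2,F:3/2):29/2,G:16):31/10,((((M:5/2,W:5/2):29/4,Y:39/4):11/4,N:25/2):21/8,P:121/8):159/40)
total length: 3823/40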